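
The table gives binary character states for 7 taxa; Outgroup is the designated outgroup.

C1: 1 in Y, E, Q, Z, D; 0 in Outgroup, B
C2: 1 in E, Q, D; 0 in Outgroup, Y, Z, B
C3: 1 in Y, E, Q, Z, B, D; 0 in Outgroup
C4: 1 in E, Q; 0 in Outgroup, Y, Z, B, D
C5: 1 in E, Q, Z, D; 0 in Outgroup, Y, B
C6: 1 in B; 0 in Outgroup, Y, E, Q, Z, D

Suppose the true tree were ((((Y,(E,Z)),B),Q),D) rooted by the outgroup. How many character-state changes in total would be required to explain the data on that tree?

12

Map each character onto ((((Y,(E,Z)),B),Q),D) (rooted by Outgroup) and count the minimum state changes it requires (Fitch parsimony):
C1: 2; C2: 3; C3: 1; C4: 2; C5: 3; C6: 1.
Total tree length = 12.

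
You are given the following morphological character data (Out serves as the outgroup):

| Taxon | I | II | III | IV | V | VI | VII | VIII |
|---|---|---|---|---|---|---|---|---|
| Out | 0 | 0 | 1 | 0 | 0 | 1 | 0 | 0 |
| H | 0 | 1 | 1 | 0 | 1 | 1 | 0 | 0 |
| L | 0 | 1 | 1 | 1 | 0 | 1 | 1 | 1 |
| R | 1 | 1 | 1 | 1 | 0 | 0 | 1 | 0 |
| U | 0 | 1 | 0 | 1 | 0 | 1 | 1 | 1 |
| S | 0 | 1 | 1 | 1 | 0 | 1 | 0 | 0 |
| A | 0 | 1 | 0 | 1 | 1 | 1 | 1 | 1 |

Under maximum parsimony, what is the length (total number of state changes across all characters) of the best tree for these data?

Character polarity is set by the outgroup: the derived state is whichever differs from the outgroup's state, so for III, VI the derived state is '0', and for the remaining characters it is '1'.
I: derived state '1' in R only — an autapomorphy, so it tells us nothing about relationships among taxa.
All ingroup taxa share the derived state '1' for II; it defines the ingroup but does not resolve relationships within it.
III (derived state '0') is shared by A and U — a synapomorphy uniting that clade.
IV: derived state '1' in A, L, R, S, and U only — synapomorphy for {A, L, R, S, U}.
V (state '1') occurs in A and H but conflicts with the nesting implied by the other characters — most parsimoniously interpreted as homoplasy.
VI (derived state '0') is unique to R (autapomorphy; uninformative for grouping).
VII: derived state '1' in A, L, R, and U only — synapomorphy for {A, L, R, U}.
VIII: derived state '1' in A, L, and U only — synapomorphy for {A, L, U}.
Most parsimonious ingroup topology: (H,(((L,(U,A)),R),S)).
Changes per character on this tree: I: 1; II: 1; III: 1; IV: 1; V: 2; VI: 1; VII: 1; VIII: 1.
Total = 9.

9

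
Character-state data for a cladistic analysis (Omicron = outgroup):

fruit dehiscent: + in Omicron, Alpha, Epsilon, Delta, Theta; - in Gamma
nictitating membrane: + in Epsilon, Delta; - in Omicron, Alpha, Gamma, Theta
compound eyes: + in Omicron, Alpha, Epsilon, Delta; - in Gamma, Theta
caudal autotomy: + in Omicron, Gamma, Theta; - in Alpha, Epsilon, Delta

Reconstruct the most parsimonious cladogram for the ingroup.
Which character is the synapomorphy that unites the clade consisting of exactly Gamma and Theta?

Character polarity is set by the outgroup: the derived state is whichever differs from the outgroup's state, so for fruit dehiscent, compound eyes, caudal autotomy the derived state is '-', and for the remaining characters it is '+'.
fruit dehiscent (derived state '-') is unique to Gamma (autapomorphy; uninformative for grouping).
Only Delta and Epsilon show the derived state '+' for nictitating membrane, supporting them as a clade.
compound eyes: derived state '-' in Gamma and Theta only — synapomorphy for {Gamma, Theta}.
Only Alpha, Delta, and Epsilon show the derived state '-' for caudal autotomy, supporting them as a clade.
Most parsimonious ingroup topology: ((Alpha,(Epsilon,Delta)),(Gamma,Theta)).
The clade {Gamma, Theta} is supported by compound eyes: its derived state '-' occurs in exactly those taxa and in no other taxon (including the outgroup).

compound eyes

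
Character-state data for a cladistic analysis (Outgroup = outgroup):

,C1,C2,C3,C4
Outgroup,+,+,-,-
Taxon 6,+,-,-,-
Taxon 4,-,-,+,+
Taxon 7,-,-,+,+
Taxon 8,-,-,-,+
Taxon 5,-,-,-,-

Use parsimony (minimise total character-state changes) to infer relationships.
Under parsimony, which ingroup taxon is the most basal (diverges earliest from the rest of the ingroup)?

Character polarity is set by the outgroup: the derived state is whichever differs from the outgroup's state, so for C1, C2 the derived state is '-', and for the remaining characters it is '+'.
C1: derived state '-' in Taxon 4, Taxon 5, Taxon 7, and Taxon 8 only — synapomorphy for {Taxon 4, Taxon 5, Taxon 7, Taxon 8}.
C2 (derived state '-') is shared by all ingroup taxa — unites the whole ingroup.
C3 (derived state '+') is shared by Taxon 4 and Taxon 7 — a synapomorphy uniting that clade.
C4: derived state '+' in Taxon 4, Taxon 7, and Taxon 8 only — synapomorphy for {Taxon 4, Taxon 7, Taxon 8}.
Most parsimonious ingroup topology: (Taxon 6,(((Taxon 4,Taxon 7),Taxon 8),Taxon 5)).
Taxon 6 is sister to the clade containing all other ingroup taxa, so it is the earliest-diverging (most basal) ingroup lineage.

Taxon 6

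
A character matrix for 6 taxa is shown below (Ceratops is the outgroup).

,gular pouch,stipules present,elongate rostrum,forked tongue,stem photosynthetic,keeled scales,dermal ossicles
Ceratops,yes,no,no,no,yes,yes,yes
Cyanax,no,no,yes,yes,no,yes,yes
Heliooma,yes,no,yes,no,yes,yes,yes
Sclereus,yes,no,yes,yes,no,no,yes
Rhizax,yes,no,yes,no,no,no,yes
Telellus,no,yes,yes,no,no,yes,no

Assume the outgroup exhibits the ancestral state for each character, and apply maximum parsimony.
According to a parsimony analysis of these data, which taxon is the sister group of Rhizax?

Character polarity is set by the outgroup: the derived state is whichever differs from the outgroup's state, so for gular pouch, stem photosynthetic, keeled scales, dermal ossicles the derived state is 'no', and for the remaining characters it is 'yes'.
Only Cyanax and Telellus show the derived state 'no' for gular pouch, supporting them as a clade.
stipules present (derived state 'yes') is unique to Telellus (autapomorphy; uninformative for grouping).
All ingroup taxa share the derived state 'yes' for elongate rostrum; it defines the ingroup but does not resolve relationships within it.
forked tongue (state 'yes') occurs in Cyanax and Sclereus but conflicts with the nesting implied by the other characters — most parsimoniously interpreted as homoplasy.
Only Cyanax, Rhizax, Sclereus, and Telellus show the derived state 'no' for stem photosynthetic, supporting them as a clade.
keeled scales (derived state 'no') is shared by Rhizax and Sclereus — a synapomorphy uniting that clade.
dermal ossicles (derived state 'no') is unique to Telellus (autapomorphy; uninformative for grouping).
Most parsimonious ingroup topology: (((Cyanax,Telellus),(Sclereus,Rhizax)),Heliooma).
Rhizax and Sclereus form a cherry on this tree, so they are sister taxa.

Sclereus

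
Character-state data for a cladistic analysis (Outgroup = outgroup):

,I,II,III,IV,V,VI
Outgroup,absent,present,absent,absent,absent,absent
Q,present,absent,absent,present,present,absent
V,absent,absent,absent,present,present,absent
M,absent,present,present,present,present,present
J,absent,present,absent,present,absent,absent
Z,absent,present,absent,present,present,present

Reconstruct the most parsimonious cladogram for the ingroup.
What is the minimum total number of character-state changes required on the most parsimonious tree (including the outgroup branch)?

Character polarity is set by the outgroup: the derived state is whichever differs from the outgroup's state, so for II the derived state is 'absent', and for the remaining characters it is 'present'.
I (derived state 'present') is unique to Q (autapomorphy; uninformative for grouping).
II: derived state 'absent' in Q and V only — synapomorphy for {Q, V}.
III (derived state 'present') is unique to M (autapomorphy; uninformative for grouping).
IV (derived state 'present') is shared by all ingroup taxa — unites the whole ingroup.
Only M, Q, V, and Z show the derived state 'present' for V, supporting them as a clade.
VI (derived state 'present') is shared by M and Z — a synapomorphy uniting that clade.
Most parsimonious ingroup topology: (((Q,V),(M,Z)),J).
Changes per character on this tree: I: 1; II: 1; III: 1; IV: 1; V: 1; VI: 1.
Total = 6.

6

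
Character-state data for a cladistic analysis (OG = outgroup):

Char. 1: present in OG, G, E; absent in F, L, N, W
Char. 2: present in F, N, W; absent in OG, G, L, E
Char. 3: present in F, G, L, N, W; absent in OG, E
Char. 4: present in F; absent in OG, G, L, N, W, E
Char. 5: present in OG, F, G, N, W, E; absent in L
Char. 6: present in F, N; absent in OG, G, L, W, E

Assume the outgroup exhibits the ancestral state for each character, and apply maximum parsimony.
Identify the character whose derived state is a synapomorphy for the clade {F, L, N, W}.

Char. 1

Character polarity is set by the outgroup: the derived state is whichever differs from the outgroup's state, so for Char. 1, Char. 5 the derived state is 'absent', and for the remaining characters it is 'present'.
Char. 1: derived state 'absent' in F, L, N, and W only — synapomorphy for {F, L, N, W}.
Char. 2: derived state 'present' in F, N, and W only — synapomorphy for {F, N, W}.
Only F, G, L, N, and W show the derived state 'present' for Char. 3, supporting them as a clade.
Char. 4: derived state 'present' in F only — an autapomorphy, so it tells us nothing about relationships among taxa.
Char. 5: derived state 'absent' in L only — an autapomorphy, so it tells us nothing about relationships among taxa.
Only F and N show the derived state 'present' for Char. 6, supporting them as a clade.
Most parsimonious ingroup topology: (((((F,N),W),L),G),E).
The clade {F, L, N, W} is supported by Char. 1: its derived state 'absent' occurs in exactly those taxa and in no other taxon (including the outgroup).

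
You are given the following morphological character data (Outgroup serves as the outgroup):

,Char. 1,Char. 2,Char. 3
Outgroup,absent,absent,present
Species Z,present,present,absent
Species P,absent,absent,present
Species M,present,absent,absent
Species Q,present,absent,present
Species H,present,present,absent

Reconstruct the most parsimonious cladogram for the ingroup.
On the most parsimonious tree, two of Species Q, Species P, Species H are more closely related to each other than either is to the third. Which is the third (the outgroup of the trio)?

Species P

Character polarity is set by the outgroup: the derived state is whichever differs from the outgroup's state, so for Char. 3 the derived state is 'absent', and for the remaining characters it is 'present'.
Char. 1: derived state 'present' in Species H, Species M, Species Q, and Species Z only — synapomorphy for {Species H, Species M, Species Q, Species Z}.
Char. 2: derived state 'present' in Species H and Species Z only — synapomorphy for {Species H, Species Z}.
Char. 3 (derived state 'absent') is shared by Species H, Species M, and Species Z — a synapomorphy uniting that clade.
Most parsimonious ingroup topology: ((((Species Z,Species H),Species M),Species Q),Species P).
Species Q and Species H share a more recent common ancestor with each other than either does with Species P, so Species P is the least closely related of the three.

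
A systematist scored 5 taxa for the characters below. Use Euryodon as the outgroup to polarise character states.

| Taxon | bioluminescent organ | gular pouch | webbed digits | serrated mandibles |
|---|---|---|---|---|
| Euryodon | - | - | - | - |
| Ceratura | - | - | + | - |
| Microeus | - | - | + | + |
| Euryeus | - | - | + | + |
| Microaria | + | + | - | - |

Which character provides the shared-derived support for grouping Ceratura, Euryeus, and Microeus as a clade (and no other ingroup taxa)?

webbed digits

The outgroup has state '-' for every character, so '+' is the derived state throughout.
bioluminescent organ (derived state '+') is unique to Microaria (autapomorphy; uninformative for grouping).
gular pouch (derived state '+') is unique to Microaria (autapomorphy; uninformative for grouping).
Only Ceratura, Euryeus, and Microeus show the derived state '+' for webbed digits, supporting them as a clade.
serrated mandibles: derived state '+' in Euryeus and Microeus only — synapomorphy for {Euryeus, Microeus}.
Most parsimonious ingroup topology: (Microaria,(Ceratura,(Euryeus,Microeus))).
The clade {Ceratura, Euryeus, Microeus} is supported by webbed digits: its derived state '+' occurs in exactly those taxa and in no other taxon (including the outgroup).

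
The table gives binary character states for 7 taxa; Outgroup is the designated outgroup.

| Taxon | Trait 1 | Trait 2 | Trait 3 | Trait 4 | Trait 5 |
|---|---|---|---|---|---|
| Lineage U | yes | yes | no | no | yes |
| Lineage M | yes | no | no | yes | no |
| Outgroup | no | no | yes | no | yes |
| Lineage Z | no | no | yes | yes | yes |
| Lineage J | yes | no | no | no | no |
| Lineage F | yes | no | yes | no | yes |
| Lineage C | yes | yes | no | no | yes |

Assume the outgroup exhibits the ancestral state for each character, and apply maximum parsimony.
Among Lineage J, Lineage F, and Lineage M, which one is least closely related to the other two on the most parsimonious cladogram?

Character polarity is set by the outgroup: the derived state is whichever differs from the outgroup's state, so for Trait 3, Trait 5 the derived state is 'no', and for the remaining characters it is 'yes'.
Trait 1: derived state 'yes' in Lineage C, Lineage F, Lineage J, Lineage M, and Lineage U only — synapomorphy for {Lineage C, Lineage F, Lineage J, Lineage M, Lineage U}.
Only Lineage C and Lineage U show the derived state 'yes' for Trait 2, supporting them as a clade.
Trait 3: derived state 'no' in Lineage C, Lineage J, Lineage M, and Lineage U only — synapomorphy for {Lineage C, Lineage J, Lineage M, Lineage U}.
Trait 4 (state 'yes') occurs in Lineage M and Lineage Z but conflicts with the nesting implied by the other characters — most parsimoniously interpreted as homoplasy.
Trait 5: derived state 'no' in Lineage J and Lineage M only — synapomorphy for {Lineage J, Lineage M}.
Most parsimonious ingroup topology: ((((Lineage C,Lineage U),(Lineage M,Lineage J)),Lineage F),Lineage Z).
Lineage M and Lineage J share a more recent common ancestor with each other than either does with Lineage F, so Lineage F is the least closely related of the three.

Lineage F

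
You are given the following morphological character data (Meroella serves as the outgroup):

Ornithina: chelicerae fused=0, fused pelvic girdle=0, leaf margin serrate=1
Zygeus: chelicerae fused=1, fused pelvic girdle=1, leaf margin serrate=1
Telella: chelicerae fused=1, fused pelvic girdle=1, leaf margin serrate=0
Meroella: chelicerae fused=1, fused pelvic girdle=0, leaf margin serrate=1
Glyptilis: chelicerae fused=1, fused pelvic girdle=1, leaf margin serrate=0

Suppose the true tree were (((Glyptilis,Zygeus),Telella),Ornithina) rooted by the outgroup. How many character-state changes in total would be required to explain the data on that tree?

Map each character onto (((Glyptilis,Zygeus),Telella),Ornithina) (rooted by Meroella) and count the minimum state changes it requires (Fitch parsimony):
chelicerae fused: 1; fused pelvic girdle: 1; leaf margin serrate: 2.
Total tree length = 4.

4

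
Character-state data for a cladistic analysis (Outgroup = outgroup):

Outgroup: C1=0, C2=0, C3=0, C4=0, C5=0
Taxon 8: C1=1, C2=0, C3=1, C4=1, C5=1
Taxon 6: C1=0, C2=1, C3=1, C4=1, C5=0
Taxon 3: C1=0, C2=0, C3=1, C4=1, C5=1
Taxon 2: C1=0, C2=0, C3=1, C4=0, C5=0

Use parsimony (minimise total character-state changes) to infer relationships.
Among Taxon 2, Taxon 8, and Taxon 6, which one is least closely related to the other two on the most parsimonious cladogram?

The outgroup has state '0' for every character, so '1' is the derived state throughout.
C1 (derived state '1') is unique to Taxon 8 (autapomorphy; uninformative for grouping).
C2 (derived state '1') is unique to Taxon 6 (autapomorphy; uninformative for grouping).
All ingroup taxa share the derived state '1' for C3; it defines the ingroup but does not resolve relationships within it.
C4 (derived state '1') is shared by Taxon 3, Taxon 6, and Taxon 8 — a synapomorphy uniting that clade.
Only Taxon 3 and Taxon 8 show the derived state '1' for C5, supporting them as a clade.
Most parsimonious ingroup topology: (((Taxon 8,Taxon 3),Taxon 6),Taxon 2).
Taxon 6 and Taxon 8 share a more recent common ancestor with each other than either does with Taxon 2, so Taxon 2 is the least closely related of the three.

Taxon 2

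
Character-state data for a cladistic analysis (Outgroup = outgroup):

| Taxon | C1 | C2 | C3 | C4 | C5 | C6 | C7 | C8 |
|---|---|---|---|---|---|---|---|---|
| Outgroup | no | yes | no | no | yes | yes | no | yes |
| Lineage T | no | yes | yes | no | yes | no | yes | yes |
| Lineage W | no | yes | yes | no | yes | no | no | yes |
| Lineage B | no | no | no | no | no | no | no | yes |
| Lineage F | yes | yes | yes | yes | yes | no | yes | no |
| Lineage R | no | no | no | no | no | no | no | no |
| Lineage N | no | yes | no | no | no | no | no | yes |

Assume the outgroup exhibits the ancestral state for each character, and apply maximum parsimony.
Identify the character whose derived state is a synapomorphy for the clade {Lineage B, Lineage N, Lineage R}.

Character polarity is set by the outgroup: the derived state is whichever differs from the outgroup's state, so for C2, C5, C6, C8 the derived state is 'no', and for the remaining characters it is 'yes'.
C1: derived state 'yes' in Lineage F only — an autapomorphy, so it tells us nothing about relationships among taxa.
C2 (derived state 'no') is shared by Lineage B and Lineage R — a synapomorphy uniting that clade.
C3: derived state 'yes' in Lineage F, Lineage T, and Lineage W only — synapomorphy for {Lineage F, Lineage T, Lineage W}.
C4: derived state 'yes' in Lineage F only — an autapomorphy, so it tells us nothing about relationships among taxa.
C5: derived state 'no' in Lineage B, Lineage N, and Lineage R only — synapomorphy for {Lineage B, Lineage N, Lineage R}.
All ingroup taxa share the derived state 'no' for C6; it defines the ingroup but does not resolve relationships within it.
C7: derived state 'yes' in Lineage F and Lineage T only — synapomorphy for {Lineage F, Lineage T}.
C8 (state 'no') occurs in Lineage F and Lineage R but conflicts with the nesting implied by the other characters — most parsimoniously interpreted as homoplasy.
Most parsimonious ingroup topology: (((Lineage T,Lineage F),Lineage W),((Lineage B,Lineage R),Lineage N)).
The clade {Lineage B, Lineage N, Lineage R} is supported by C5: its derived state 'no' occurs in exactly those taxa and in no other taxon (including the outgroup).

C5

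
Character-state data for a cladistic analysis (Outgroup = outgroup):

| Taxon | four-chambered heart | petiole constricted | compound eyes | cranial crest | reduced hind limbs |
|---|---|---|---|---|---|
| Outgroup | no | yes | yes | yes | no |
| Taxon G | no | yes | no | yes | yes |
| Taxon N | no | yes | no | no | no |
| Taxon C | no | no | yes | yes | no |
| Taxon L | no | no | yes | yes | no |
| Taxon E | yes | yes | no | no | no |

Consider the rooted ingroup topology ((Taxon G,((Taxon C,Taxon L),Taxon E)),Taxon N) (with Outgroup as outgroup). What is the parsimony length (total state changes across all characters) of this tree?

Map each character onto ((Taxon G,((Taxon C,Taxon L),Taxon E)),Taxon N) (rooted by Outgroup) and count the minimum state changes it requires (Fitch parsimony):
four-chambered heart: 1; petiole constricted: 1; compound eyes: 2; cranial crest: 2; reduced hind limbs: 1.
Total tree length = 7.

7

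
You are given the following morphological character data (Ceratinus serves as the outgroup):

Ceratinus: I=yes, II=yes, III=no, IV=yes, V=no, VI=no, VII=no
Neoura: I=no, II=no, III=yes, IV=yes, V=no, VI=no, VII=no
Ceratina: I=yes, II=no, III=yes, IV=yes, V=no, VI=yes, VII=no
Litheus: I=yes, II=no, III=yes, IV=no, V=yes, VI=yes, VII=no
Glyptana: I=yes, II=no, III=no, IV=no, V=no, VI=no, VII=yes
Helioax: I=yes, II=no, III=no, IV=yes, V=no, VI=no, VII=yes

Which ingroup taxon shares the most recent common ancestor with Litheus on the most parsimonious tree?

Ceratina

Character polarity is set by the outgroup: the derived state is whichever differs from the outgroup's state, so for I, II, IV the derived state is 'no', and for the remaining characters it is 'yes'.
I (derived state 'no') is unique to Neoura (autapomorphy; uninformative for grouping).
II (derived state 'no') is shared by all ingroup taxa — unites the whole ingroup.
III: derived state 'yes' in Ceratina, Litheus, and Neoura only — synapomorphy for {Ceratina, Litheus, Neoura}.
IV (state 'no') occurs in Glyptana and Litheus but conflicts with the nesting implied by the other characters — most parsimoniously interpreted as homoplasy.
V: derived state 'yes' in Litheus only — an autapomorphy, so it tells us nothing about relationships among taxa.
VI: derived state 'yes' in Ceratina and Litheus only — synapomorphy for {Ceratina, Litheus}.
Only Glyptana and Helioax show the derived state 'yes' for VII, supporting them as a clade.
Most parsimonious ingroup topology: ((Neoura,(Ceratina,Litheus)),(Glyptana,Helioax)).
Litheus and Ceratina form a cherry on this tree, so they are sister taxa.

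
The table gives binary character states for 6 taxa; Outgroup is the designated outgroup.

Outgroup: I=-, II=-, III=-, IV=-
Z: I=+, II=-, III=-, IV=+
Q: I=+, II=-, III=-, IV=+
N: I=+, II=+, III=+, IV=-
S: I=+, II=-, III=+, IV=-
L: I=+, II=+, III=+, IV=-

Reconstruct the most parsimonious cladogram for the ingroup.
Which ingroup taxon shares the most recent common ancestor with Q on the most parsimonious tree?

The outgroup has state '-' for every character, so '+' is the derived state throughout.
All ingroup taxa share the derived state '+' for I; it defines the ingroup but does not resolve relationships within it.
II (derived state '+') is shared by L and N — a synapomorphy uniting that clade.
III (derived state '+') is shared by L, N, and S — a synapomorphy uniting that clade.
IV (derived state '+') is shared by Q and Z — a synapomorphy uniting that clade.
Most parsimonious ingroup topology: ((Z,Q),((N,L),S)).
Q and Z form a cherry on this tree, so they are sister taxa.

Z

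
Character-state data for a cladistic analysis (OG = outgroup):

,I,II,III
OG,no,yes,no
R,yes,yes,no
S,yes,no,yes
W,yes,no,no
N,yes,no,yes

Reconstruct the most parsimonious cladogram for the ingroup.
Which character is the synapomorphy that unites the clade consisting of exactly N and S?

III

Character polarity is set by the outgroup: the derived state is whichever differs from the outgroup's state, so for II the derived state is 'no', and for the remaining characters it is 'yes'.
All ingroup taxa share the derived state 'yes' for I; it defines the ingroup but does not resolve relationships within it.
II (derived state 'no') is shared by N, S, and W — a synapomorphy uniting that clade.
III (derived state 'yes') is shared by N and S — a synapomorphy uniting that clade.
Most parsimonious ingroup topology: (R,((S,N),W)).
The clade {N, S} is supported by III: its derived state 'yes' occurs in exactly those taxa and in no other taxon (including the outgroup).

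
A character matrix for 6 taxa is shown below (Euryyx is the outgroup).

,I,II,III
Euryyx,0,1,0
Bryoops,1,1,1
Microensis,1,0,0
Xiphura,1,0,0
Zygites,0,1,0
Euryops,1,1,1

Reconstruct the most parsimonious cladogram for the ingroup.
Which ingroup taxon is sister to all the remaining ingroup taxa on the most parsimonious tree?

Zygites

Character polarity is set by the outgroup: the derived state is whichever differs from the outgroup's state, so for II the derived state is '0', and for the remaining characters it is '1'.
I (derived state '1') is shared by Bryoops, Euryops, Microensis, and Xiphura — a synapomorphy uniting that clade.
II (derived state '0') is shared by Microensis and Xiphura — a synapomorphy uniting that clade.
III (derived state '1') is shared by Bryoops and Euryops — a synapomorphy uniting that clade.
Most parsimonious ingroup topology: (((Bryoops,Euryops),(Microensis,Xiphura)),Zygites).
Zygites is sister to the clade containing all other ingroup taxa, so it is the earliest-diverging (most basal) ingroup lineage.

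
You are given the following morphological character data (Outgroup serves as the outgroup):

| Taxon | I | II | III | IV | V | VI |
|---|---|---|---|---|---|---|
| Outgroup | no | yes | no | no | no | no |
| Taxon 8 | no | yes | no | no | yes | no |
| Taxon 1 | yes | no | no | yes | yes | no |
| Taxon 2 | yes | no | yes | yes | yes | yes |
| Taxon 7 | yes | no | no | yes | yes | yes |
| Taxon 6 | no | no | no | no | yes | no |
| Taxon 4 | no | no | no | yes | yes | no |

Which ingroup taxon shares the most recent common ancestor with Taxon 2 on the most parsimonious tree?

Character polarity is set by the outgroup: the derived state is whichever differs from the outgroup's state, so for II the derived state is 'no', and for the remaining characters it is 'yes'.
I: derived state 'yes' in Taxon 1, Taxon 2, and Taxon 7 only — synapomorphy for {Taxon 1, Taxon 2, Taxon 7}.
II (derived state 'no') is shared by Taxon 1, Taxon 2, Taxon 4, Taxon 6, and Taxon 7 — a synapomorphy uniting that clade.
III: derived state 'yes' in Taxon 2 only — an autapomorphy, so it tells us nothing about relationships among taxa.
IV: derived state 'yes' in Taxon 1, Taxon 2, Taxon 4, and Taxon 7 only — synapomorphy for {Taxon 1, Taxon 2, Taxon 4, Taxon 7}.
All ingroup taxa share the derived state 'yes' for V; it defines the ingroup but does not resolve relationships within it.
VI (derived state 'yes') is shared by Taxon 2 and Taxon 7 — a synapomorphy uniting that clade.
Most parsimonious ingroup topology: (Taxon 8,(((Taxon 1,(Taxon 2,Taxon 7)),Taxon 4),Taxon 6)).
Taxon 2 and Taxon 7 form a cherry on this tree, so they are sister taxa.

Taxon 7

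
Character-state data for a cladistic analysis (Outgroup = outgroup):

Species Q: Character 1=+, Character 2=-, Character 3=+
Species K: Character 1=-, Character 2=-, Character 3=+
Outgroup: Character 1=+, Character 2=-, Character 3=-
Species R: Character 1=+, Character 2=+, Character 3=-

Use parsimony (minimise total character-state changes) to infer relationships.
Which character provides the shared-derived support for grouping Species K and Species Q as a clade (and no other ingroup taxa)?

Character 3

Character polarity is set by the outgroup: the derived state is whichever differs from the outgroup's state, so for Character 1 the derived state is '-', and for the remaining characters it is '+'.
Character 1 (derived state '-') is unique to Species K (autapomorphy; uninformative for grouping).
Character 2 (derived state '+') is unique to Species R (autapomorphy; uninformative for grouping).
Character 3: derived state '+' in Species K and Species Q only — synapomorphy for {Species K, Species Q}.
Most parsimonious ingroup topology: ((Species K,Species Q),Species R).
The clade {Species K, Species Q} is supported by Character 3: its derived state '+' occurs in exactly those taxa and in no other taxon (including the outgroup).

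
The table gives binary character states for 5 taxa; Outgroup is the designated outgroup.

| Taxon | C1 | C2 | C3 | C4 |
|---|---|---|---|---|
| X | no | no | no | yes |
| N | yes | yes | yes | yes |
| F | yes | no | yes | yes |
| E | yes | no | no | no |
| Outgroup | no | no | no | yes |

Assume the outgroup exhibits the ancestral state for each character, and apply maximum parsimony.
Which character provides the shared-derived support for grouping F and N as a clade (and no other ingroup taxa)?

C3

Character polarity is set by the outgroup: the derived state is whichever differs from the outgroup's state, so for C4 the derived state is 'no', and for the remaining characters it is 'yes'.
C1 (derived state 'yes') is shared by E, F, and N — a synapomorphy uniting that clade.
C2 (derived state 'yes') is unique to N (autapomorphy; uninformative for grouping).
C3: derived state 'yes' in F and N only — synapomorphy for {F, N}.
C4: derived state 'no' in E only — an autapomorphy, so it tells us nothing about relationships among taxa.
Most parsimonious ingroup topology: (((N,F),E),X).
The clade {F, N} is supported by C3: its derived state 'yes' occurs in exactly those taxa and in no other taxon (including the outgroup).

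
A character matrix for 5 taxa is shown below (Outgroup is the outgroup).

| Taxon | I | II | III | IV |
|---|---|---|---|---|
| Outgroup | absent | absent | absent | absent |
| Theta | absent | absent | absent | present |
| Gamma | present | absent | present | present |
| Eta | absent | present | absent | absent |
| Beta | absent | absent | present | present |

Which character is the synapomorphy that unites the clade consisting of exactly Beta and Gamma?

III

The outgroup has state 'absent' for every character, so 'present' is the derived state throughout.
I: derived state 'present' in Gamma only — an autapomorphy, so it tells us nothing about relationships among taxa.
II: derived state 'present' in Eta only — an autapomorphy, so it tells us nothing about relationships among taxa.
III (derived state 'present') is shared by Beta and Gamma — a synapomorphy uniting that clade.
IV (derived state 'present') is shared by Beta, Gamma, and Theta — a synapomorphy uniting that clade.
Most parsimonious ingroup topology: ((Theta,(Gamma,Beta)),Eta).
The clade {Beta, Gamma} is supported by III: its derived state 'present' occurs in exactly those taxa and in no other taxon (including the outgroup).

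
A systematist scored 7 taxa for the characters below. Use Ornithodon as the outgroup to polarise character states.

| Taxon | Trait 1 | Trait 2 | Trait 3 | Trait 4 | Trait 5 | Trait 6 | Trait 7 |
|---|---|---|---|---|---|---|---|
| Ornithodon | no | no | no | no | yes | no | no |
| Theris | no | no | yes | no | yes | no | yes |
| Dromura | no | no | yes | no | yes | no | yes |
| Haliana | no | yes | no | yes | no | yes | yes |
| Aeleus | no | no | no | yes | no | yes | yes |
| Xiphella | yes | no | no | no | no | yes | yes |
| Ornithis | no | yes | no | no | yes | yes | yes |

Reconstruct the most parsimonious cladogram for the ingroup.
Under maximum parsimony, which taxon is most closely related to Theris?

Dromura

Character polarity is set by the outgroup: the derived state is whichever differs from the outgroup's state, so for Trait 5 the derived state is 'no', and for the remaining characters it is 'yes'.
Trait 1 (derived state 'yes') is unique to Xiphella (autapomorphy; uninformative for grouping).
Trait 2 groups Haliana and Ornithis, which is incompatible with the clades supported by the remaining characters; treating it as convergent (homoplasy) costs fewer steps than any alternative tree.
Only Dromura and Theris show the derived state 'yes' for Trait 3, supporting them as a clade.
Trait 4 (derived state 'yes') is shared by Aeleus and Haliana — a synapomorphy uniting that clade.
Trait 5: derived state 'no' in Aeleus, Haliana, and Xiphella only — synapomorphy for {Aeleus, Haliana, Xiphella}.
Trait 6 (derived state 'yes') is shared by Aeleus, Haliana, Ornithis, and Xiphella — a synapomorphy uniting that clade.
Trait 7 (derived state 'yes') is shared by all ingroup taxa — unites the whole ingroup.
Most parsimonious ingroup topology: ((Theris,Dromura),(((Haliana,Aeleus),Xiphella),Ornithis)).
Theris and Dromura form a cherry on this tree, so they are sister taxa.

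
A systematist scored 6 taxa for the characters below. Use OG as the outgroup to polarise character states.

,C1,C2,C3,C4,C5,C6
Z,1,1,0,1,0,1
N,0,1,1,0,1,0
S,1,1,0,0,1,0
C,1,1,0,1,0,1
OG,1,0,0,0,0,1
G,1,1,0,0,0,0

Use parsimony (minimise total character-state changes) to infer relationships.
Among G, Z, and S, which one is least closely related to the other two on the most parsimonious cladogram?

Z

Character polarity is set by the outgroup: the derived state is whichever differs from the outgroup's state, so for C1, C6 the derived state is '0', and for the remaining characters it is '1'.
C1 (derived state '0') is unique to N (autapomorphy; uninformative for grouping).
All ingroup taxa share the derived state '1' for C2; it defines the ingroup but does not resolve relationships within it.
C3 (derived state '1') is unique to N (autapomorphy; uninformative for grouping).
C4 (derived state '1') is shared by C and Z — a synapomorphy uniting that clade.
Only N and S show the derived state '1' for C5, supporting them as a clade.
Only G, N, and S show the derived state '0' for C6, supporting them as a clade.
Most parsimonious ingroup topology: ((G,(N,S)),(Z,C)).
S and G share a more recent common ancestor with each other than either does with Z, so Z is the least closely related of the three.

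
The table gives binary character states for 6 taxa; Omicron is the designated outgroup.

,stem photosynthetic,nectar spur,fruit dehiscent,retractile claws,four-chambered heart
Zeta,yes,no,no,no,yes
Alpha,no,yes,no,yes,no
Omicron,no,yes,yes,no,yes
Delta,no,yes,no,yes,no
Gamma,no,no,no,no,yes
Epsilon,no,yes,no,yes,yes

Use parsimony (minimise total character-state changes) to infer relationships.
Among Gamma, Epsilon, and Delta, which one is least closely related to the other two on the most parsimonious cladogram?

Gamma

Character polarity is set by the outgroup: the derived state is whichever differs from the outgroup's state, so for nectar spur, fruit dehiscent, four-chambered heart the derived state is 'no', and for the remaining characters it is 'yes'.
stem photosynthetic: derived state 'yes' in Zeta only — an autapomorphy, so it tells us nothing about relationships among taxa.
Only Gamma and Zeta show the derived state 'no' for nectar spur, supporting them as a clade.
fruit dehiscent (derived state 'no') is shared by all ingroup taxa — unites the whole ingroup.
retractile claws (derived state 'yes') is shared by Alpha, Delta, and Epsilon — a synapomorphy uniting that clade.
Only Alpha and Delta show the derived state 'no' for four-chambered heart, supporting them as a clade.
Most parsimonious ingroup topology: (((Delta,Alpha),Epsilon),(Gamma,Zeta)).
Delta and Epsilon share a more recent common ancestor with each other than either does with Gamma, so Gamma is the least closely related of the three.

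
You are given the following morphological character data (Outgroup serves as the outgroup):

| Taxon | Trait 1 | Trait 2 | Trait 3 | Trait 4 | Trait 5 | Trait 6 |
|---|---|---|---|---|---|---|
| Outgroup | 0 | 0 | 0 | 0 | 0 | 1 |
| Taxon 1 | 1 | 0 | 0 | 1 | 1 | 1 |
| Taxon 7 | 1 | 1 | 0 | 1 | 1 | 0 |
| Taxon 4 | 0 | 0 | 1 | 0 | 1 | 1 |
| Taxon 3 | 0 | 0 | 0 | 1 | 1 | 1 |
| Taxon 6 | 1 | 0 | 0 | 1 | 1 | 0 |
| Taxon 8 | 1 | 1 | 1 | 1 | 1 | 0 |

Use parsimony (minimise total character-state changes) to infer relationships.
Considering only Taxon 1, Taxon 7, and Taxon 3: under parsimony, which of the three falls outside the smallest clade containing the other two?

Character polarity is set by the outgroup: the derived state is whichever differs from the outgroup's state, so for Trait 6 the derived state is '0', and for the remaining characters it is '1'.
Only Taxon 1, Taxon 6, Taxon 7, and Taxon 8 show the derived state '1' for Trait 1, supporting them as a clade.
Only Taxon 7 and Taxon 8 show the derived state '1' for Trait 2, supporting them as a clade.
Trait 3 groups Taxon 4 and Taxon 8, which is incompatible with the clades supported by the remaining characters; treating it as convergent (homoplasy) costs fewer steps than any alternative tree.
Trait 4: derived state '1' in Taxon 1, Taxon 3, Taxon 6, Taxon 7, and Taxon 8 only — synapomorphy for {Taxon 1, Taxon 3, Taxon 6, Taxon 7, Taxon 8}.
Trait 5 (derived state '1') is shared by all ingroup taxa — unites the whole ingroup.
Only Taxon 6, Taxon 7, and Taxon 8 show the derived state '0' for Trait 6, supporting them as a clade.
Most parsimonious ingroup topology: (((Taxon 1,((Taxon 7,Taxon 8),Taxon 6)),Taxon 3),Taxon 4).
Taxon 1 and Taxon 7 share a more recent common ancestor with each other than either does with Taxon 3, so Taxon 3 is the least closely related of the three.

Taxon 3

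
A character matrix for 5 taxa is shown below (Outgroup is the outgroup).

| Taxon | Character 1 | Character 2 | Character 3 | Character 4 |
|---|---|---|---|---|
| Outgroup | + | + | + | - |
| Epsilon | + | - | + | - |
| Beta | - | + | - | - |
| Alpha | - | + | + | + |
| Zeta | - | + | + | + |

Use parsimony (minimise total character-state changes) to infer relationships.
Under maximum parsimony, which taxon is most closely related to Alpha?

Character polarity is set by the outgroup: the derived state is whichever differs from the outgroup's state, so for Character 1, Character 2, Character 3 the derived state is '-', and for the remaining characters it is '+'.
Character 1 (derived state '-') is shared by Alpha, Beta, and Zeta — a synapomorphy uniting that clade.
Character 2 (derived state '-') is unique to Epsilon (autapomorphy; uninformative for grouping).
Character 3 (derived state '-') is unique to Beta (autapomorphy; uninformative for grouping).
Only Alpha and Zeta show the derived state '+' for Character 4, supporting them as a clade.
Most parsimonious ingroup topology: (Epsilon,(Beta,(Alpha,Zeta))).
Alpha and Zeta form a cherry on this tree, so they are sister taxa.

Zeta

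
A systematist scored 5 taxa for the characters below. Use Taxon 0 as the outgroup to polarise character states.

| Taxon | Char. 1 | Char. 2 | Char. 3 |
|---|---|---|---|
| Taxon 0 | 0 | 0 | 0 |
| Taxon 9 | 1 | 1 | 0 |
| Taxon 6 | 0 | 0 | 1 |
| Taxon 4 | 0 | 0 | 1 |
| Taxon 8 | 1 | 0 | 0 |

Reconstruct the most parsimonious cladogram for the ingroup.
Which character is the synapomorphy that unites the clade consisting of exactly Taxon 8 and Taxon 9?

Char. 1

The outgroup has state '0' for every character, so '1' is the derived state throughout.
Only Taxon 8 and Taxon 9 show the derived state '1' for Char. 1, supporting them as a clade.
Char. 2: derived state '1' in Taxon 9 only — an autapomorphy, so it tells us nothing about relationships among taxa.
Char. 3: derived state '1' in Taxon 4 and Taxon 6 only — synapomorphy for {Taxon 4, Taxon 6}.
Most parsimonious ingroup topology: ((Taxon 8,Taxon 9),(Taxon 6,Taxon 4)).
The clade {Taxon 8, Taxon 9} is supported by Char. 1: its derived state '1' occurs in exactly those taxa and in no other taxon (including the outgroup).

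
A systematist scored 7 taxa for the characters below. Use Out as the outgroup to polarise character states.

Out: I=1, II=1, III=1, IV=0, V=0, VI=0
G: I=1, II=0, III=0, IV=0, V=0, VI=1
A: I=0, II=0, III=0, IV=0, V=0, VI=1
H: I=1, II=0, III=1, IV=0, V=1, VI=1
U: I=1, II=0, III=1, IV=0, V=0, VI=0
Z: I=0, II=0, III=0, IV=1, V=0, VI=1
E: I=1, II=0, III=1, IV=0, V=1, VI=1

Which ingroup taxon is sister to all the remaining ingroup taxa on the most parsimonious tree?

U

Character polarity is set by the outgroup: the derived state is whichever differs from the outgroup's state, so for I, II, III the derived state is '0', and for the remaining characters it is '1'.
Only A and Z show the derived state '0' for I, supporting them as a clade.
II (derived state '0') is shared by all ingroup taxa — unites the whole ingroup.
III (derived state '0') is shared by A, G, and Z — a synapomorphy uniting that clade.
IV (derived state '1') is unique to Z (autapomorphy; uninformative for grouping).
V: derived state '1' in E and H only — synapomorphy for {E, H}.
VI (derived state '1') is shared by A, E, G, H, and Z — a synapomorphy uniting that clade.
Most parsimonious ingroup topology: (((G,(A,Z)),(H,E)),U).
U is sister to the clade containing all other ingroup taxa, so it is the earliest-diverging (most basal) ingroup lineage.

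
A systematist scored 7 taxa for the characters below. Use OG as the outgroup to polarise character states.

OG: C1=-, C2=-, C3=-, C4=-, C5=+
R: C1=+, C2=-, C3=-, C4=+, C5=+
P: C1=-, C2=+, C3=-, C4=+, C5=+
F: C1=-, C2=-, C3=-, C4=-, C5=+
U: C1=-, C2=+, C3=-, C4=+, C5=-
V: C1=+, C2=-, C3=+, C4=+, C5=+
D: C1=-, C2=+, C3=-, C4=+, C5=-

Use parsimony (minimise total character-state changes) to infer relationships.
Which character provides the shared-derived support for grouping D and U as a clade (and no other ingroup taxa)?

C5

Character polarity is set by the outgroup: the derived state is whichever differs from the outgroup's state, so for C5 the derived state is '-', and for the remaining characters it is '+'.
Only R and V show the derived state '+' for C1, supporting them as a clade.
C2: derived state '+' in D, P, and U only — synapomorphy for {D, P, U}.
C3: derived state '+' in V only — an autapomorphy, so it tells us nothing about relationships among taxa.
Only D, P, R, U, and V show the derived state '+' for C4, supporting them as a clade.
C5 (derived state '-') is shared by D and U — a synapomorphy uniting that clade.
Most parsimonious ingroup topology: (((R,V),(P,(U,D))),F).
The clade {D, U} is supported by C5: its derived state '-' occurs in exactly those taxa and in no other taxon (including the outgroup).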